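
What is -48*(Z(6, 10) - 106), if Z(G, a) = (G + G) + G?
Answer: 4224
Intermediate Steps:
Z(G, a) = 3*G (Z(G, a) = 2*G + G = 3*G)
-48*(Z(6, 10) - 106) = -48*(3*6 - 106) = -48*(18 - 106) = -48*(-88) = 4224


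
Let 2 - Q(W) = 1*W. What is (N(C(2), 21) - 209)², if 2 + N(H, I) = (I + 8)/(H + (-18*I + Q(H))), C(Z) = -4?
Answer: 6298803225/141376 ≈ 44554.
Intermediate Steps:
Q(W) = 2 - W
N(H, I) = -2 + (8 + I)/(2 - 18*I) (N(H, I) = -2 + (I + 8)/(H + (-18*I + (2 - H))) = -2 + (8 + I)/(H + (2 - H - 18*I)) = -2 + (8 + I)/(2 - 18*I))
(N(C(2), 21) - 209)² = ((-4 - 37*21)/(2*(-1 + 9*21)) - 209)² = ((-4 - 777)/(2*(-1 + 189)) - 209)² = ((½)*(-781)/188 - 209)² = ((½)*(1/188)*(-781) - 209)² = (-781/376 - 209)² = (-79365/376)² = 6298803225/141376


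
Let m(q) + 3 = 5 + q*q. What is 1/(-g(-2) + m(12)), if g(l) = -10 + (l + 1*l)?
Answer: 1/160 ≈ 0.0062500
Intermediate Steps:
g(l) = -10 + 2*l (g(l) = -10 + (l + l) = -10 + 2*l)
m(q) = 2 + q**2 (m(q) = -3 + (5 + q*q) = -3 + (5 + q**2) = 2 + q**2)
1/(-g(-2) + m(12)) = 1/(-(-10 + 2*(-2)) + (2 + 12**2)) = 1/(-(-10 - 4) + (2 + 144)) = 1/(-1*(-14) + 146) = 1/(14 + 146) = 1/160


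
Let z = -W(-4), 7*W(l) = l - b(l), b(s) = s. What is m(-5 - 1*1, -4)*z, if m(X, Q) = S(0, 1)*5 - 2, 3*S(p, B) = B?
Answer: 0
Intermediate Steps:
W(l) = 0 (W(l) = (l - l)/7 = (⅐)*0 = 0)
z = 0 (z = -1*0 = 0)
S(p, B) = B/3
m(X, Q) = -⅓ (m(X, Q) = ((⅓)*1)*5 - 2 = (⅓)*5 - 2 = 5/3 - 2 = -⅓)
m(-5 - 1*1, -4)*z = -⅓*0 = 0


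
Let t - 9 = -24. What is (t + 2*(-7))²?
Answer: 841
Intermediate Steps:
t = -15 (t = 9 - 24 = -15)
(t + 2*(-7))² = (-15 + 2*(-7))² = (-15 - 14)² = (-29)² = 841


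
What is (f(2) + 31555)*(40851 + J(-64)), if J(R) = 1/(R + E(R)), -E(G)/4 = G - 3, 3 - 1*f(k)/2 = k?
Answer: 87661190995/68 ≈ 1.2891e+9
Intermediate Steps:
f(k) = 6 - 2*k
E(G) = 12 - 4*G (E(G) = -4*(G - 3) = -4*(-3 + G) = 12 - 4*G)
J(R) = 1/(12 - 3*R) (J(R) = 1/(R + (12 - 4*R)) = 1/(12 - 3*R))
(f(2) + 31555)*(40851 + J(-64)) = ((6 - 2*2) + 31555)*(40851 - 1/(-12 + 3*(-64))) = ((6 - 4) + 31555)*(40851 - 1/(-12 - 192)) = (2 + 31555)*(40851 - 1/(-204)) = 31557*(40851 - 1*(-1/204)) = 31557*(40851 + 1/204) = 31557*(8333605/204) = 87661190995/68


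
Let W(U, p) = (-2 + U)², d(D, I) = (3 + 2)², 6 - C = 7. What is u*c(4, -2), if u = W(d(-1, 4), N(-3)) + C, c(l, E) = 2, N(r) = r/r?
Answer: 1056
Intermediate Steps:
C = -1 (C = 6 - 1*7 = 6 - 7 = -1)
N(r) = 1
d(D, I) = 25 (d(D, I) = 5² = 25)
u = 528 (u = (-2 + 25)² - 1 = 23² - 1 = 529 - 1 = 528)
u*c(4, -2) = 528*2 = 1056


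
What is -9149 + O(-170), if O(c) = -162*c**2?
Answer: -4690949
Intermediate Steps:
-9149 + O(-170) = -9149 - 162*(-170)**2 = -9149 - 162*28900 = -9149 - 4681800 = -4690949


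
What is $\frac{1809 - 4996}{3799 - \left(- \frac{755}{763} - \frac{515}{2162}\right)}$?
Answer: $- \frac{5257294322}{6268878449} \approx -0.83863$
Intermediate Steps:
$\frac{1809 - 4996}{3799 - \left(- \frac{755}{763} - \frac{515}{2162}\right)} = - \frac{3187}{3799 - - \frac{2025255}{1649606}} = - \frac{3187}{3799 + \left(\frac{515}{2162} + \frac{755}{763}\right)} = - \frac{3187}{3799 + \frac{2025255}{1649606}} = - \frac{3187}{\frac{6268878449}{1649606}} = \left(-3187\right) \frac{1649606}{6268878449} = - \frac{5257294322}{6268878449}$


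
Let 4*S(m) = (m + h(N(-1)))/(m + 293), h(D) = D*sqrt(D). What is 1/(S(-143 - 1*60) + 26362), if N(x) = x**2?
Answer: 180/4745059 ≈ 3.7934e-5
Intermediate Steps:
h(D) = D**(3/2)
S(m) = (1 + m)/(4*(293 + m)) (S(m) = ((m + ((-1)**2)**(3/2))/(m + 293))/4 = ((m + 1**(3/2))/(293 + m))/4 = ((m + 1)/(293 + m))/4 = ((1 + m)/(293 + m))/4 = (1 + m)/(4*(293 + m)))
1/(S(-143 - 1*60) + 26362) = 1/((1 + (-143 - 1*60))/(4*(293 + (-143 - 1*60))) + 26362) = 1/((1 + (-143 - 60))/(4*(293 + (-143 - 60))) + 26362) = 1/((1 - 203)/(4*(293 - 203)) + 26362) = 1/((1/4)*(-202)/90 + 26362) = 1/((1/4)*(1/90)*(-202) + 26362) = 1/(-101/180 + 26362) = 1/(4745059/180) = 180/4745059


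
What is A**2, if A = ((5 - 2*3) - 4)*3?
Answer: 225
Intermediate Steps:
A = -15 (A = ((5 - 6) - 4)*3 = (-1 - 4)*3 = -5*3 = -15)
A**2 = (-15)**2 = 225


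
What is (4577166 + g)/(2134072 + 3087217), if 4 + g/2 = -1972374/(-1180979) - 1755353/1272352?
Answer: 3438867285160797093/3922809229936615856 ≈ 0.87663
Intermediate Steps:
g = -5573964997371/751310496304 (g = -8 + 2*(-1972374/(-1180979) - 1755353/1272352) = -8 + 2*(-1972374*(-1/1180979) - 1755353*1/1272352) = -8 + 2*(1972374/1180979 - 1755353/1272352) = -8 + 2*(436518973061/1502620992608) = -8 + 436518973061/751310496304 = -5573964997371/751310496304 ≈ -7.4190)
(4577166 + g)/(2134072 + 3087217) = (4577166 - 5573964997371/751310496304)/(2134072 + 3087217) = (3438867285160797093/751310496304)/5221289 = (3438867285160797093/751310496304)*(1/5221289) = 3438867285160797093/3922809229936615856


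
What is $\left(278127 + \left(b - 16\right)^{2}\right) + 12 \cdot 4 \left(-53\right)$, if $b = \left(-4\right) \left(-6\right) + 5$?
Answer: $275752$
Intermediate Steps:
$b = 29$ ($b = 24 + 5 = 29$)
$\left(278127 + \left(b - 16\right)^{2}\right) + 12 \cdot 4 \left(-53\right) = \left(278127 + \left(29 - 16\right)^{2}\right) + 12 \cdot 4 \left(-53\right) = \left(278127 + 13^{2}\right) + 48 \left(-53\right) = \left(278127 + 169\right) - 2544 = 278296 - 2544 = 275752$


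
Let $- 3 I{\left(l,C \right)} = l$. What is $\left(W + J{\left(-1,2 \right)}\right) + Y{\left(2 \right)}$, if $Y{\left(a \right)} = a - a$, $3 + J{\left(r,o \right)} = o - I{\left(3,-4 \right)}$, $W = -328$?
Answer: $-328$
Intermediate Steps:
$I{\left(l,C \right)} = - \frac{l}{3}$
$J{\left(r,o \right)} = -2 + o$ ($J{\left(r,o \right)} = -3 + \left(o - \left(- \frac{1}{3}\right) 3\right) = -3 + \left(o - -1\right) = -3 + \left(o + 1\right) = -3 + \left(1 + o\right) = -2 + o$)
$Y{\left(a \right)} = 0$
$\left(W + J{\left(-1,2 \right)}\right) + Y{\left(2 \right)} = \left(-328 + \left(-2 + 2\right)\right) + 0 = \left(-328 + 0\right) + 0 = -328 + 0 = -328$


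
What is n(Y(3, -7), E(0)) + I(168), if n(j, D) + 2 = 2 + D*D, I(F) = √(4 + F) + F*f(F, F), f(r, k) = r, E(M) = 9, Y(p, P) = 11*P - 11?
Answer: 28305 + 2*√43 ≈ 28318.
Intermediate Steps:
Y(p, P) = -11 + 11*P
I(F) = F² + √(4 + F) (I(F) = √(4 + F) + F*F = √(4 + F) + F² = F² + √(4 + F))
n(j, D) = D² (n(j, D) = -2 + (2 + D*D) = -2 + (2 + D²) = D²)
n(Y(3, -7), E(0)) + I(168) = 9² + (168² + √(4 + 168)) = 81 + (28224 + √172) = 81 + (28224 + 2*√43) = 28305 + 2*√43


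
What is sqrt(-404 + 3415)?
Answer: sqrt(3011) ≈ 54.873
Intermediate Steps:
sqrt(-404 + 3415) = sqrt(3011)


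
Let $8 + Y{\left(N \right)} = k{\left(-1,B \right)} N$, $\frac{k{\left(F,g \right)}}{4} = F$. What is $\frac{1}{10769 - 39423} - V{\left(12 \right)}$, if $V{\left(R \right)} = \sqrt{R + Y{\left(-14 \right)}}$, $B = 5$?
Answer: $- \frac{1}{28654} - 2 \sqrt{15} \approx -7.746$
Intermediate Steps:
$k{\left(F,g \right)} = 4 F$
$Y{\left(N \right)} = -8 - 4 N$ ($Y{\left(N \right)} = -8 + 4 \left(-1\right) N = -8 - 4 N$)
$V{\left(R \right)} = \sqrt{48 + R}$ ($V{\left(R \right)} = \sqrt{R - -48} = \sqrt{R + \left(-8 + 56\right)} = \sqrt{R + 48} = \sqrt{48 + R}$)
$\frac{1}{10769 - 39423} - V{\left(12 \right)} = \frac{1}{10769 - 39423} - \sqrt{48 + 12} = \frac{1}{-28654} - \sqrt{60} = - \frac{1}{28654} - 2 \sqrt{15}$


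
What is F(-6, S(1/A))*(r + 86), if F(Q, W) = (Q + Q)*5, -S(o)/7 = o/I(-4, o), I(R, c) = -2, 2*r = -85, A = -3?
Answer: -2610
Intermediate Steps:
r = -85/2 (r = (½)*(-85) = -85/2 ≈ -42.500)
S(o) = 7*o/2 (S(o) = -7*o/(-2) = -7*o*(-1)/2 = -(-7)*o/2 = 7*o/2)
F(Q, W) = 10*Q (F(Q, W) = (2*Q)*5 = 10*Q)
F(-6, S(1/A))*(r + 86) = (10*(-6))*(-85/2 + 86) = -60*87/2 = -2610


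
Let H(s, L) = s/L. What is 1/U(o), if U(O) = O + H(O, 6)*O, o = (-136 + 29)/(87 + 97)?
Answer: -203136/106679 ≈ -1.9042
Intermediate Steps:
o = -107/184 ≈ -0.58152
U(O) = O + O**2/6 (U(O) = O + (O/6)*O = O + O**2/6)
1/U(o) = 1/((1/6)*(-107/184)*(6 - 107/184)) = 1/((1/6)*(-107/184)*(997/184)) = 1/(-106679/203136) = -203136/106679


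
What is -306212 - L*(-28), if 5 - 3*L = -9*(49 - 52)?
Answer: -919252/3 ≈ -3.0642e+5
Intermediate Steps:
L = -22/3 (L = 5/3 - (-3)*(49 - 52) = 5/3 - (-3)*(-3) = 5/3 - ⅓*27 = 5/3 - 9 = -22/3 ≈ -7.3333)
-306212 - L*(-28) = -306212 - (-22)*(-28)/3 = -306212 - 1*616/3 = -306212 - 616/3 = -919252/3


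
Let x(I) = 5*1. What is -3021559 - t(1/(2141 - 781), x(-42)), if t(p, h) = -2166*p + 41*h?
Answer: -2054798437/680 ≈ -3.0218e+6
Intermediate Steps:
x(I) = 5
-3021559 - t(1/(2141 - 781), x(-42)) = -3021559 - (-2166/(2141 - 781) + 41*5) = -3021559 - (-2166/1360 + 205) = -3021559 - (-2166*1/1360 + 205) = -3021559 - (-1083/680 + 205) = -3021559 - 1*138317/680 = -3021559 - 138317/680 = -2054798437/680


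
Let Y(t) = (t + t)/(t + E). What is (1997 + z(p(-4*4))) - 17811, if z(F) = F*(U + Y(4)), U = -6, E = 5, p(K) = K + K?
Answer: -140854/9 ≈ -15650.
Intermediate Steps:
p(K) = 2*K
Y(t) = 2*t/(5 + t) (Y(t) = (t + t)/(t + 5) = (2*t)/(5 + t) = 2*t/(5 + t))
z(F) = -46*F/9 (z(F) = F*(-6 + 2*4/(5 + 4)) = F*(-6 + 2*4/9) = F*(-6 + 2*4*(⅑)) = F*(-6 + 8/9) = F*(-46/9) = -46*F/9)
(1997 + z(p(-4*4))) - 17811 = (1997 - 92*(-4*4)/9) - 17811 = (1997 - 92*(-16)/9) - 17811 = (1997 - 46/9*(-32)) - 17811 = (1997 + 1472/9) - 17811 = 19445/9 - 17811 = -140854/9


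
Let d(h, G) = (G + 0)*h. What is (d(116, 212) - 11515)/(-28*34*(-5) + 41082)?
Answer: 13077/45842 ≈ 0.28526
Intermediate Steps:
d(h, G) = G*h
(d(116, 212) - 11515)/(-28*34*(-5) + 41082) = (212*116 - 11515)/(-28*34*(-5) + 41082) = (24592 - 11515)/(-952*(-5) + 41082) = 13077/(4760 + 41082) = 13077/45842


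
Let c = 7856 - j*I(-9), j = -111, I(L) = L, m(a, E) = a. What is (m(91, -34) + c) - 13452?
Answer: -6504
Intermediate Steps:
c = 6857 (c = 7856 - (-111)*(-9) = 7856 - 1*999 = 7856 - 999 = 6857)
(m(91, -34) + c) - 13452 = (91 + 6857) - 13452 = 6948 - 13452 = -6504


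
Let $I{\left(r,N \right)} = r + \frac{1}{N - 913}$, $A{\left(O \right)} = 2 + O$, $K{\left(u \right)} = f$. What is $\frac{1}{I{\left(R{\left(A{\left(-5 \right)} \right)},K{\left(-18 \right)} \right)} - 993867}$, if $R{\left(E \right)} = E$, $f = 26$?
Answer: $- \frac{887}{881562691} \approx -1.0062 \cdot 10^{-6}$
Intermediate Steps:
$K{\left(u \right)} = 26$
$I{\left(r,N \right)} = r + \frac{1}{-913 + N}$
$\frac{1}{I{\left(R{\left(A{\left(-5 \right)} \right)},K{\left(-18 \right)} \right)} - 993867} = \frac{1}{\frac{1 - 913 \left(2 - 5\right) + 26 \left(2 - 5\right)}{-913 + 26} - 993867} = \frac{1}{\frac{1 - -2739 + 26 \left(-3\right)}{-887} - 993867} = \frac{1}{- \frac{1 + 2739 - 78}{887} - 993867} = \frac{1}{\left(- \frac{1}{887}\right) 2662 - 993867} = \frac{1}{- \frac{2662}{887} - 993867} = \frac{1}{- \frac{881562691}{887}} = - \frac{887}{881562691}$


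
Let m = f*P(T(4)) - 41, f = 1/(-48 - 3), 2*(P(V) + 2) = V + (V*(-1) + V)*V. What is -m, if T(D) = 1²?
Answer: 1393/34 ≈ 40.971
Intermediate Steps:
T(D) = 1
P(V) = -2 + V/2 (P(V) = -2 + (V + (V*(-1) + V)*V)/2 = -2 + (V + (-V + V)*V)/2 = -2 + (V + 0*V)/2 = -2 + (V + 0)/2 = -2 + V/2)
f = -1/51 (f = 1/(-51) = -1/51 ≈ -0.019608)
m = -1393/34 (m = -(-2 + (½)*1)/51 - 41 = -(-2 + ½)/51 - 41 = -1/51*(-3/2) - 41 = 1/34 - 41 = -1393/34 ≈ -40.971)
-m = -1*(-1393/34) = 1393/34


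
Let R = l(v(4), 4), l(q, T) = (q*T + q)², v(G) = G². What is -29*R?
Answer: -185600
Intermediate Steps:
l(q, T) = (q + T*q)² (l(q, T) = (T*q + q)² = (q + T*q)²)
R = 6400 (R = (4²)²*(1 + 4)² = 16²*5² = 256*25 = 6400)
-29*R = -29*6400 = -185600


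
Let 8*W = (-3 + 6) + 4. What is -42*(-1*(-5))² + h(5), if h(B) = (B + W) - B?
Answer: -8393/8 ≈ -1049.1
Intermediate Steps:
W = 7/8 (W = ((-3 + 6) + 4)/8 = (3 + 4)/8 = (⅛)*7 = 7/8 ≈ 0.87500)
h(B) = 7/8 (h(B) = (B + 7/8) - B = (7/8 + B) - B = 7/8)
-42*(-1*(-5))² + h(5) = -42*(-1*(-5))² + 7/8 = -42*5² + 7/8 = -42*25 + 7/8 = -1050 + 7/8 = -8393/8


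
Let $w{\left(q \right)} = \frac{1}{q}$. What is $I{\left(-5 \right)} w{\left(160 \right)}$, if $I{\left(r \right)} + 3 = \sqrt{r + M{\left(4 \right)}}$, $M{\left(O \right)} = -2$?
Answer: $- \frac{3}{160} + \frac{i \sqrt{7}}{160} \approx -0.01875 + 0.016536 i$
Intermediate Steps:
$I{\left(r \right)} = -3 + \sqrt{-2 + r}$ ($I{\left(r \right)} = -3 + \sqrt{r - 2} = -3 + \sqrt{-2 + r}$)
$I{\left(-5 \right)} w{\left(160 \right)} = \frac{-3 + \sqrt{-2 - 5}}{160} = \left(-3 + \sqrt{-7}\right) \frac{1}{160} = \left(-3 + i \sqrt{7}\right) \frac{1}{160} = - \frac{3}{160} + \frac{i \sqrt{7}}{160}$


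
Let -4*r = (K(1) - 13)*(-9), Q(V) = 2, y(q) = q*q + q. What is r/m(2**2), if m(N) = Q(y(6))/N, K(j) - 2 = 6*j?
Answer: -45/2 ≈ -22.500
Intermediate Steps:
y(q) = q + q**2 (y(q) = q**2 + q = q + q**2)
K(j) = 2 + 6*j
m(N) = 2/N
r = -45/4 (r = -((2 + 6*1) - 13)*(-9)/4 = -((2 + 6) - 13)*(-9)/4 = -(8 - 13)*(-9)/4 = -(-5)*(-9)/4 = -1/4*45 = -45/4 ≈ -11.250)
r/m(2**2) = -45/(4*(2/(2**2))) = -45/(4*(2/4)) = -45/(4*(2*(1/4))) = -45/(4*1/2) = -45/4*2 = -45/2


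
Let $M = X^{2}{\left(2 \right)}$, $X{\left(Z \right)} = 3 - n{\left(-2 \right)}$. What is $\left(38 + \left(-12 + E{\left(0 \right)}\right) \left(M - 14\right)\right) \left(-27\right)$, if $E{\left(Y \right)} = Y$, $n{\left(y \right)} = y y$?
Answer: $-5238$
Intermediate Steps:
$n{\left(y \right)} = y^{2}$
$X{\left(Z \right)} = -1$ ($X{\left(Z \right)} = 3 - \left(-2\right)^{2} = 3 - 4 = -1$)
$M = 1$ ($M = \left(-1\right)^{2} = 1$)
$\left(38 + \left(-12 + E{\left(0 \right)}\right) \left(M - 14\right)\right) \left(-27\right) = \left(38 + \left(-12 + 0\right) \left(1 - 14\right)\right) \left(-27\right) = \left(38 - -156\right) \left(-27\right) = \left(38 + 156\right) \left(-27\right) = 194 \left(-27\right) = -5238$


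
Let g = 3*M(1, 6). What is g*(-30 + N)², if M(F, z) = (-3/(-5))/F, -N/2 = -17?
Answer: 144/5 ≈ 28.800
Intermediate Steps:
N = 34 (N = -2*(-17) = 34)
M(F, z) = 3/(5*F) (M(F, z) = (-3*(-⅕))/F = 3/(5*F))
g = 9/5 (g = 3*((⅗)/1) = 3*((⅗)*1) = 3*(⅗) = 9/5 ≈ 1.8000)
g*(-30 + N)² = 9*(-30 + 34)²/5 = (9/5)*4² = (9/5)*16 = 144/5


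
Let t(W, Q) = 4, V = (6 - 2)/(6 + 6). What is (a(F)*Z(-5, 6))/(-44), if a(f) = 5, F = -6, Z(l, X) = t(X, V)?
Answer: -5/11 ≈ -0.45455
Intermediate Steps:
V = ⅓ (V = 4/12 = 4*(1/12) = ⅓ ≈ 0.33333)
Z(l, X) = 4
(a(F)*Z(-5, 6))/(-44) = (5*4)/(-44) = 20*(-1/44) = -5/11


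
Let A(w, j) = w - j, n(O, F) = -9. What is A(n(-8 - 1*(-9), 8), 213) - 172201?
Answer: -172423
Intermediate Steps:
A(n(-8 - 1*(-9), 8), 213) - 172201 = (-9 - 1*213) - 172201 = (-9 - 213) - 172201 = -222 - 172201 = -172423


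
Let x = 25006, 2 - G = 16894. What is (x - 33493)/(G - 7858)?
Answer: 943/2750 ≈ 0.34291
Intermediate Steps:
G = -16892 (G = 2 - 1*16894 = 2 - 16894 = -16892)
(x - 33493)/(G - 7858) = (25006 - 33493)/(-16892 - 7858) = -8487/(-24750) = -8487*(-1/24750) = 943/2750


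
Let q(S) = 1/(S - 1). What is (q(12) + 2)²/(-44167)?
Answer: -529/5344207 ≈ -9.8986e-5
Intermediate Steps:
q(S) = 1/(-1 + S)
(q(12) + 2)²/(-44167) = (1/(-1 + 12) + 2)²/(-44167) = (1/11 + 2)²*(-1/44167) = (23/11)²*(-1/44167) = (529/121)*(-1/44167) = -529/5344207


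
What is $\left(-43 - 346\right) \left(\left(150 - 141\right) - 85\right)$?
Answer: $29564$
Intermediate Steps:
$\left(-43 - 346\right) \left(\left(150 - 141\right) - 85\right) = \left(-43 - 346\right) \left(9 - 85\right) = \left(-43 - 346\right) \left(-76\right) = \left(-389\right) \left(-76\right) = 29564$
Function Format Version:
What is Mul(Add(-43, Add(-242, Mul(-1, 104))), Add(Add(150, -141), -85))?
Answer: 29564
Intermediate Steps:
Mul(Add(-43, Add(-242, Mul(-1, 104))), Add(Add(150, -141), -85)) = Mul(Add(-43, Add(-242, -104)), Add(9, -85)) = Mul(Add(-43, -346), -76) = Mul(-389, -76) = 29564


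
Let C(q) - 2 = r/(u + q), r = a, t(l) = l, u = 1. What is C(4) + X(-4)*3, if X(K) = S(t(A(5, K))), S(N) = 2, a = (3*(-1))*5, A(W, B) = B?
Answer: 5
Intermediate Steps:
a = -15 (a = -3*5 = -15)
r = -15
X(K) = 2
C(q) = 2 - 15/(1 + q)
C(4) + X(-4)*3 = (-13 + 2*4)/(1 + 4) + 2*3 = (-13 + 8)/5 + 6 = (⅕)*(-5) + 6 = -1 + 6 = 5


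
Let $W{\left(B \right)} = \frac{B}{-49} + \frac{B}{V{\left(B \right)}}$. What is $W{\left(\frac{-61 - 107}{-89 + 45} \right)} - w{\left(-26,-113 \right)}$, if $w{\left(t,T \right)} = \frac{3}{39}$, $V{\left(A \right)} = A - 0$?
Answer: $\frac{846}{1001} \approx 0.84515$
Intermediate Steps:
$V{\left(A \right)} = A$ ($V{\left(A \right)} = A + 0 = A$)
$w{\left(t,T \right)} = \frac{1}{13}$ ($w{\left(t,T \right)} = 3 \cdot \frac{1}{39} = \frac{1}{13}$)
$W{\left(B \right)} = 1 - \frac{B}{49}$ ($W{\left(B \right)} = \frac{B}{-49} + \frac{B}{B} = B \left(- \frac{1}{49}\right) + 1 = - \frac{B}{49} + 1 = 1 - \frac{B}{49}$)
$W{\left(\frac{-61 - 107}{-89 + 45} \right)} - w{\left(-26,-113 \right)} = \left(1 - \frac{\left(-61 - 107\right) \frac{1}{-89 + 45}}{49}\right) - \frac{1}{13} = \left(1 - \frac{\left(-168\right) \frac{1}{-44}}{49}\right) - \frac{1}{13} = \left(1 - \frac{\left(-168\right) \left(- \frac{1}{44}\right)}{49}\right) - \frac{1}{13} = \left(1 - \frac{6}{77}\right) - \frac{1}{13} = \frac{71}{77} - \frac{1}{13} = \frac{846}{1001}$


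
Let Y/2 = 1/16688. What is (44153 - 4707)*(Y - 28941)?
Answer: -4762783074269/4172 ≈ -1.1416e+9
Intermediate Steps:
Y = 1/8344 (Y = 2/16688 = 2*(1/16688) = 1/8344 ≈ 0.00011985)
(44153 - 4707)*(Y - 28941) = (44153 - 4707)*(1/8344 - 28941) = 39446*(-241483703/8344) = -4762783074269/4172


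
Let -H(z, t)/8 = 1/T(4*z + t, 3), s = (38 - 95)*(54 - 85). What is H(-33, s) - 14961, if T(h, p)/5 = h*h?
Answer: -199970596133/13366125 ≈ -14961.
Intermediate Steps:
T(h, p) = 5*h**2 (T(h, p) = 5*(h*h) = 5*h**2)
s = 1767 (s = -57*(-31) = 1767)
H(z, t) = -8/(5*(t + 4*z)**2) (H(z, t) = -8*1/(5*(4*z + t)**2) = -8*1/(5*(t + 4*z)**2) = -8/(5*(t + 4*z)**2))
H(-33, s) - 14961 = -8/(5*(1767 + 4*(-33))**2) - 14961 = -8/(5*(1767 - 132)**2) - 14961 = -8/5/1635**2 - 14961 = -8/5*1/2673225 - 14961 = -8/13366125 - 14961 = -199970596133/13366125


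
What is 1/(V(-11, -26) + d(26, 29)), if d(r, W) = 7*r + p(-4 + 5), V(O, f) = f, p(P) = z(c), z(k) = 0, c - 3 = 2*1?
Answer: 1/156 ≈ 0.0064103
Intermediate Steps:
c = 5 (c = 3 + 2*1 = 3 + 2 = 5)
p(P) = 0
d(r, W) = 7*r (d(r, W) = 7*r + 0 = 7*r)
1/(V(-11, -26) + d(26, 29)) = 1/(-26 + 7*26) = 1/(-26 + 182) = 1/156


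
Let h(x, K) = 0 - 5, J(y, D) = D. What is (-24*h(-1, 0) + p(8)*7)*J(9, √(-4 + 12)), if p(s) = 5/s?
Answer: 995*√2/4 ≈ 351.79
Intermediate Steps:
h(x, K) = -5
(-24*h(-1, 0) + p(8)*7)*J(9, √(-4 + 12)) = (-24*(-5) + (5/8)*7)*√(-4 + 12) = (120 + (5*(⅛))*7)*√8 = (120 + (5/8)*7)*(2*√2) = (120 + 35/8)*(2*√2) = 995*(2*√2)/8 = 995*√2/4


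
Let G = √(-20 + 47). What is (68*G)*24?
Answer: 4896*√3 ≈ 8480.1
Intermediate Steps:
G = 3*√3 (G = √27 = 3*√3 ≈ 5.1962)
(68*G)*24 = (68*(3*√3))*24 = (204*√3)*24 = 4896*√3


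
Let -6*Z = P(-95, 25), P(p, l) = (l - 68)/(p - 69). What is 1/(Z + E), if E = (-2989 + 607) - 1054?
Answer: -984/3381067 ≈ -0.00029103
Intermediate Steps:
P(p, l) = (-68 + l)/(-69 + p)
Z = -43/984 (Z = -(-68 + 25)/(6*(-69 - 95)) = -(-43)/(6*(-164)) = -(-1)*(-43)/984 = -⅙*43/164 = -43/984 ≈ -0.043699)
E = -3436 (E = -2382 - 1054 = -3436)
1/(Z + E) = 1/(-43/984 - 3436) = 1/(-3381067/984) = -984/3381067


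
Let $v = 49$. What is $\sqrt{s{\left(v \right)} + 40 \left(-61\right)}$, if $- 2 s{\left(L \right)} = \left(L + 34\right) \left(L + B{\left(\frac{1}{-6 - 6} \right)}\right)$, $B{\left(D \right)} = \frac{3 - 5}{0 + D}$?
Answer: $\frac{i \sqrt{21878}}{2} \approx 73.956 i$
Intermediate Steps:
$B{\left(D \right)} = - \frac{2}{D}$
$s{\left(L \right)} = - \frac{\left(24 + L\right) \left(34 + L\right)}{2}$ ($s{\left(L \right)} = - \frac{\left(L + 34\right) \left(L - \frac{2}{\frac{1}{-6 - 6}}\right)}{2} = - \frac{\left(34 + L\right) \left(L - \frac{2}{\frac{1}{-12}}\right)}{2} = - \frac{\left(34 + L\right) \left(L - \frac{2}{- \frac{1}{12}}\right)}{2} = - \frac{\left(34 + L\right) \left(L - -24\right)}{2} = - \frac{\left(34 + L\right) \left(L + 24\right)}{2} = - \frac{\left(34 + L\right) \left(24 + L\right)}{2} = - \frac{\left(24 + L\right) \left(34 + L\right)}{2}$)
$\sqrt{s{\left(v \right)} + 40 \left(-61\right)} = \sqrt{\left(-408 - 1421 - \frac{49^{2}}{2}\right) + 40 \left(-61\right)} = \sqrt{\left(-408 - 1421 - \frac{2401}{2}\right) - 2440} = \sqrt{- \frac{6059}{2} - 2440} = \sqrt{- \frac{10939}{2}} = \frac{i \sqrt{21878}}{2}$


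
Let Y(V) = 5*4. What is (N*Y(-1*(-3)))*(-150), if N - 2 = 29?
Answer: -93000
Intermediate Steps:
N = 31 (N = 2 + 29 = 31)
Y(V) = 20
(N*Y(-1*(-3)))*(-150) = (31*20)*(-150) = 620*(-150) = -93000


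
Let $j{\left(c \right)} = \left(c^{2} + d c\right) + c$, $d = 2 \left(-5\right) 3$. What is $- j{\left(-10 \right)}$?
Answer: $-390$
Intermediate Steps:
$d = -30$ ($d = \left(-10\right) 3 = -30$)
$j{\left(c \right)} = c^{2} - 29 c$ ($j{\left(c \right)} = \left(c^{2} - 30 c\right) + c = c^{2} - 29 c$)
$- j{\left(-10 \right)} = - \left(-10\right) \left(-29 - 10\right) = - \left(-10\right) \left(-39\right) = \left(-1\right) 390 = -390$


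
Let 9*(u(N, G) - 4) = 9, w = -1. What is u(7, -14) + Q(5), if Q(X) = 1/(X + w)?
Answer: 21/4 ≈ 5.2500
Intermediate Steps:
u(N, G) = 5 (u(N, G) = 4 + (⅑)*9 = 4 + 1 = 5)
Q(X) = 1/(-1 + X) (Q(X) = 1/(X - 1) = 1/(-1 + X))
u(7, -14) + Q(5) = 5 + 1/(-1 + 5) = 5 + 1/4 = 5 + ¼ = 21/4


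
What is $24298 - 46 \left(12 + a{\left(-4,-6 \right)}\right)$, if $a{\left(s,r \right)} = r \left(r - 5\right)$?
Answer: $20710$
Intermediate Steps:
$a{\left(s,r \right)} = r \left(-5 + r\right)$
$24298 - 46 \left(12 + a{\left(-4,-6 \right)}\right) = 24298 - 46 \left(12 - 6 \left(-5 - 6\right)\right) = 24298 - 46 \left(12 - -66\right) = 24298 - 46 \left(12 + 66\right) = 24298 - 46 \cdot 78 = 24298 - 3588 = 20710$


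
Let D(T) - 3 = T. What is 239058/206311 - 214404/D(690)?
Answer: -2098487450/6808263 ≈ -308.23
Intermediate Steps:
D(T) = 3 + T
239058/206311 - 214404/D(690) = 239058/206311 - 214404/(3 + 690) = 239058*(1/206311) - 214404/693 = 239058/206311 - 214404*1/693 = 239058/206311 - 71468/231 = -2098487450/6808263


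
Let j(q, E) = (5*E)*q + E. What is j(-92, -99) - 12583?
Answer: 32858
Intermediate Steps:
j(q, E) = E + 5*E*q (j(q, E) = 5*E*q + E = E + 5*E*q)
j(-92, -99) - 12583 = -99*(1 + 5*(-92)) - 12583 = -99*(1 - 460) - 12583 = -99*(-459) - 12583 = 45441 - 12583 = 32858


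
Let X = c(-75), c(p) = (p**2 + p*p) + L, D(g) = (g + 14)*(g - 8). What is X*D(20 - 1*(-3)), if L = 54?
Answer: 6273720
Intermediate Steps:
D(g) = (-8 + g)*(14 + g) (D(g) = (14 + g)*(-8 + g) = (-8 + g)*(14 + g))
c(p) = 54 + 2*p**2 (c(p) = (p**2 + p*p) + 54 = (p**2 + p**2) + 54 = 2*p**2 + 54 = 54 + 2*p**2)
X = 11304 (X = 54 + 2*(-75)**2 = 54 + 2*5625 = 54 + 11250 = 11304)
X*D(20 - 1*(-3)) = 11304*(-112 + (20 - 1*(-3))**2 + 6*(20 - 1*(-3))) = 11304*(-112 + (20 + 3)**2 + 6*(20 + 3)) = 11304*(-112 + 23**2 + 6*23) = 11304*(-112 + 529 + 138) = 11304*555 = 6273720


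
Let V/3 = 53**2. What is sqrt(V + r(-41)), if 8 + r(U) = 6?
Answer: 5*sqrt(337) ≈ 91.788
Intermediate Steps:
V = 8427 (V = 3*53**2 = 3*2809 = 8427)
r(U) = -2 (r(U) = -8 + 6 = -2)
sqrt(V + r(-41)) = sqrt(8427 - 2) = sqrt(8425) = 5*sqrt(337)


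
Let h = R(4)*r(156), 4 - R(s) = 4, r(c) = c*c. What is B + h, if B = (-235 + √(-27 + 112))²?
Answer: (235 - √85)² ≈ 50977.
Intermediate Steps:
r(c) = c²
R(s) = 0 (R(s) = 4 - 1*4 = 4 - 4 = 0)
B = (-235 + √85)² ≈ 50977.
h = 0 (h = 0*156² = 0*24336 = 0)
B + h = (235 - √85)² + 0 = (235 - √85)²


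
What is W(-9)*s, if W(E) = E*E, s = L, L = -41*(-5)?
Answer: 16605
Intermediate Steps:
L = 205
s = 205
W(E) = E²
W(-9)*s = (-9)²*205 = 81*205 = 16605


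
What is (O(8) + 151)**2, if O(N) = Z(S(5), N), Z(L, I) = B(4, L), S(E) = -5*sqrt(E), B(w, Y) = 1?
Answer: 23104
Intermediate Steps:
Z(L, I) = 1
O(N) = 1
(O(8) + 151)**2 = (1 + 151)**2 = 152**2 = 23104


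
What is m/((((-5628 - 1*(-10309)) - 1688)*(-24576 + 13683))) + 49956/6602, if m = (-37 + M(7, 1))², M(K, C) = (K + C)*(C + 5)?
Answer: 814351065101/107621674449 ≈ 7.5668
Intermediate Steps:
M(K, C) = (5 + C)*(C + K) (M(K, C) = (C + K)*(5 + C) = (5 + C)*(C + K))
m = 121 (m = (-37 + (1² + 5*1 + 5*7 + 1*7))² = (-37 + (1 + 5 + 35 + 7))² = (-37 + 48)² = 11² = 121)
m/((((-5628 - 1*(-10309)) - 1688)*(-24576 + 13683))) + 49956/6602 = 121/((((-5628 - 1*(-10309)) - 1688)*(-24576 + 13683))) + 49956/6602 = 121/((((-5628 + 10309) - 1688)*(-10893))) + 49956*(1/6602) = 121/(((4681 - 1688)*(-10893))) + 24978/3301 = 121/((2993*(-10893))) + 24978/3301 = 121/(-32602749) + 24978/3301 = 121*(-1/32602749) + 24978/3301 = -121/32602749 + 24978/3301 = 814351065101/107621674449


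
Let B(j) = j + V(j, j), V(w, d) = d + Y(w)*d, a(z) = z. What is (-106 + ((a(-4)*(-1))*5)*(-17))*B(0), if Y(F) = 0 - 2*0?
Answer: 0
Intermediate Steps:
Y(F) = 0 (Y(F) = 0 + 0 = 0)
V(w, d) = d (V(w, d) = d + 0*d = d + 0 = d)
B(j) = 2*j (B(j) = j + j = 2*j)
(-106 + ((a(-4)*(-1))*5)*(-17))*B(0) = (-106 + (-4*(-1)*5)*(-17))*(2*0) = (-106 + (4*5)*(-17))*0 = (-106 + 20*(-17))*0 = (-106 - 340)*0 = -446*0 = 0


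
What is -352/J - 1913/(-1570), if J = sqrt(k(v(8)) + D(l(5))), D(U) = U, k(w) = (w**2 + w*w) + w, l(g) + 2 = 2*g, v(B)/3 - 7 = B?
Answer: 1913/1570 - 32*sqrt(4103)/373 ≈ -4.2768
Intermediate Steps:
v(B) = 21 + 3*B
l(g) = -2 + 2*g
k(w) = w + 2*w**2 (k(w) = (w**2 + w**2) + w = 2*w**2 + w = w + 2*w**2)
J = sqrt(4103) (J = sqrt((21 + 3*8)*(1 + 2*(21 + 3*8)) + (-2 + 2*5)) = sqrt((21 + 24)*(1 + 2*(21 + 24)) + (-2 + 10)) = sqrt(45*(1 + 2*45) + 8) = sqrt(45*(1 + 90) + 8) = sqrt(45*91 + 8) = sqrt(4095 + 8) = sqrt(4103) ≈ 64.055)
-352/J - 1913/(-1570) = -352*sqrt(4103)/4103 - 1913/(-1570) = -32*sqrt(4103)/373 - 1913*(-1/1570) = -32*sqrt(4103)/373 + 1913/1570 = 1913/1570 - 32*sqrt(4103)/373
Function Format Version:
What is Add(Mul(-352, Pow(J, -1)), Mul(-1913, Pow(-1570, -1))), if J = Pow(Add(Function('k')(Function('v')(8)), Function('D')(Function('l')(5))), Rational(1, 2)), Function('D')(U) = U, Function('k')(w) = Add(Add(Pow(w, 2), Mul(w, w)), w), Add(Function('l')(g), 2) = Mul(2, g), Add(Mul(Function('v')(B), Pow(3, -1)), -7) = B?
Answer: Add(Rational(1913, 1570), Mul(Rational(-32, 373), Pow(4103, Rational(1, 2)))) ≈ -4.2768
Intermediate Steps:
Function('v')(B) = Add(21, Mul(3, B))
Function('l')(g) = Add(-2, Mul(2, g))
Function('k')(w) = Add(w, Mul(2, Pow(w, 2))) (Function('k')(w) = Add(Add(Pow(w, 2), Pow(w, 2)), w) = Add(Mul(2, Pow(w, 2)), w) = Add(w, Mul(2, Pow(w, 2))))
J = Pow(4103, Rational(1, 2)) (J = Pow(Add(Mul(Add(21, Mul(3, 8)), Add(1, Mul(2, Add(21, Mul(3, 8))))), Add(-2, Mul(2, 5))), Rational(1, 2)) = Pow(Add(Mul(Add(21, 24), Add(1, Mul(2, Add(21, 24)))), Add(-2, 10)), Rational(1, 2)) = Pow(Add(Mul(45, Add(1, Mul(2, 45))), 8), Rational(1, 2)) = Pow(Add(Mul(45, Add(1, 90)), 8), Rational(1, 2)) = Pow(Add(Mul(45, 91), 8), Rational(1, 2)) = Pow(Add(4095, 8), Rational(1, 2)) = Pow(4103, Rational(1, 2)) ≈ 64.055)
Add(Mul(-352, Pow(J, -1)), Mul(-1913, Pow(-1570, -1))) = Add(Mul(-352, Pow(Pow(4103, Rational(1, 2)), -1)), Mul(-1913, Pow(-1570, -1))) = Add(Mul(-352, Mul(Rational(1, 4103), Pow(4103, Rational(1, 2)))), Mul(-1913, Rational(-1, 1570))) = Add(Mul(Rational(-32, 373), Pow(4103, Rational(1, 2))), Rational(1913, 1570)) = Add(Rational(1913, 1570), Mul(Rational(-32, 373), Pow(4103, Rational(1, 2))))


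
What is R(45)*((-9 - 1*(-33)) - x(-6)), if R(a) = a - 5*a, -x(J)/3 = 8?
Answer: -8640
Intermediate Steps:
x(J) = -24 (x(J) = -3*8 = -24)
R(a) = -4*a
R(45)*((-9 - 1*(-33)) - x(-6)) = (-4*45)*((-9 - 1*(-33)) - 1*(-24)) = -180*((-9 + 33) + 24) = -180*(24 + 24) = -180*48 = -8640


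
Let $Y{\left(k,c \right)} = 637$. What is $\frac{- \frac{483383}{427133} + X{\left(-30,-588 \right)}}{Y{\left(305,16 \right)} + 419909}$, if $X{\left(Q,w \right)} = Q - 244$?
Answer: $- \frac{117517825}{179629074618} \approx -0.00065423$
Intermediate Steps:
$X{\left(Q,w \right)} = -244 + Q$
$\frac{- \frac{483383}{427133} + X{\left(-30,-588 \right)}}{Y{\left(305,16 \right)} + 419909} = \frac{- \frac{483383}{427133} - 274}{637 + 419909} = \frac{\left(-483383\right) \frac{1}{427133} - 274}{420546} = \left(- \frac{483383}{427133} - 274\right) \frac{1}{420546} = \left(- \frac{117517825}{427133}\right) \frac{1}{420546} = - \frac{117517825}{179629074618}$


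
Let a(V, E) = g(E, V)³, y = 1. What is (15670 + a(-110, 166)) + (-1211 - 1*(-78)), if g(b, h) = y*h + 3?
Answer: -1210506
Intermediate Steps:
g(b, h) = 3 + h (g(b, h) = 1*h + 3 = h + 3 = 3 + h)
a(V, E) = (3 + V)³
(15670 + a(-110, 166)) + (-1211 - 1*(-78)) = (15670 + (3 - 110)³) + (-1211 - 1*(-78)) = (15670 + (-107)³) + (-1211 + 78) = (15670 - 1225043) - 1133 = -1209373 - 1133 = -1210506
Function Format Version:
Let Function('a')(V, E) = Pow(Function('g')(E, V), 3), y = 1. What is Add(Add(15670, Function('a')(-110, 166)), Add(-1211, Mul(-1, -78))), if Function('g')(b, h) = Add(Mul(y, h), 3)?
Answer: -1210506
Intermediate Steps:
Function('g')(b, h) = Add(3, h) (Function('g')(b, h) = Add(Mul(1, h), 3) = Add(h, 3) = Add(3, h))
Function('a')(V, E) = Pow(Add(3, V), 3)
Add(Add(15670, Function('a')(-110, 166)), Add(-1211, Mul(-1, -78))) = Add(Add(15670, Pow(Add(3, -110), 3)), Add(-1211, Mul(-1, -78))) = Add(Add(15670, Pow(-107, 3)), Add(-1211, 78)) = Add(Add(15670, -1225043), -1133) = Add(-1209373, -1133) = -1210506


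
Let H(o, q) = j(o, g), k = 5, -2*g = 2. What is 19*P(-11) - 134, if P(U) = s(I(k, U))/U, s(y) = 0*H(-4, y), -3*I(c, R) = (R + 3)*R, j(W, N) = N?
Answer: -134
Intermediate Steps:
g = -1 (g = -1/2*2 = -1)
H(o, q) = -1
I(c, R) = -R*(3 + R)/3 (I(c, R) = -(R + 3)*R/3 = -(3 + R)*R/3 = -R*(3 + R)/3)
s(y) = 0 (s(y) = 0*(-1) = 0)
P(U) = 0 (P(U) = 0/U = 0)
19*P(-11) - 134 = 19*0 - 134 = 0 - 134 = -134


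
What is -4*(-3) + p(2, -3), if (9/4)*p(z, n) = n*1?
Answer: 32/3 ≈ 10.667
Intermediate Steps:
p(z, n) = 4*n/9 (p(z, n) = 4*(n*1)/9 = 4*n/9)
-4*(-3) + p(2, -3) = -4*(-3) + (4/9)*(-3) = 12 - 4/3 = 32/3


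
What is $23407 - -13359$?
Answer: $36766$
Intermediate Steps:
$23407 - -13359 = 23407 + 13359 = 36766$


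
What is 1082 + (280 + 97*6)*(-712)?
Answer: -612662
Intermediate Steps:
1082 + (280 + 97*6)*(-712) = 1082 + (280 + 582)*(-712) = 1082 + 862*(-712) = 1082 - 613744 = -612662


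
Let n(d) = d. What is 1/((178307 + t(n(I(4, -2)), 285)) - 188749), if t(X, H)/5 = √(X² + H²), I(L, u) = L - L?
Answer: -1/9017 ≈ -0.00011090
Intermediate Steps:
I(L, u) = 0
t(X, H) = 5*√(H² + X²) (t(X, H) = 5*√(X² + H²) = 5*√(H² + X²))
1/((178307 + t(n(I(4, -2)), 285)) - 188749) = 1/((178307 + 5*√(285² + 0²)) - 188749) = 1/((178307 + 5*√(81225 + 0)) - 188749) = 1/((178307 + 5*√81225) - 188749) = 1/((178307 + 5*285) - 188749) = 1/((178307 + 1425) - 188749) = 1/(179732 - 188749) = 1/(-9017) = -1/9017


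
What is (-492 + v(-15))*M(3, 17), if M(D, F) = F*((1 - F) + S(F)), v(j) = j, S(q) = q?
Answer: -8619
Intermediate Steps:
M(D, F) = F (M(D, F) = F*((1 - F) + F) = F*1 = F)
(-492 + v(-15))*M(3, 17) = (-492 - 15)*17 = -507*17 = -8619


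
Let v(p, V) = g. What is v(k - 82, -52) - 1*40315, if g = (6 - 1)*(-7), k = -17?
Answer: -40350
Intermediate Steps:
g = -35 (g = 5*(-7) = -35)
v(p, V) = -35
v(k - 82, -52) - 1*40315 = -35 - 1*40315 = -35 - 40315 = -40350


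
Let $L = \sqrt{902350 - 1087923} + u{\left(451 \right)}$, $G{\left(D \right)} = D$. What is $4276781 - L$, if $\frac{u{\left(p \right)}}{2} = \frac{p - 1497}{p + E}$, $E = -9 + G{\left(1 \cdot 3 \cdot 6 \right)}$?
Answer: $\frac{491830338}{115} - i \sqrt{185573} \approx 4.2768 \cdot 10^{6} - 430.78 i$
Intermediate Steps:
$E = 9$ ($E = -9 + 1 \cdot 3 \cdot 6 = -9 + 3 \cdot 6 = -9 + 18 = 9$)
$u{\left(p \right)} = \frac{2 \left(-1497 + p\right)}{9 + p}$ ($u{\left(p \right)} = 2 \frac{p - 1497}{p + 9} = 2 \frac{-1497 + p}{9 + p} = \frac{2 \left(-1497 + p\right)}{9 + p}$)
$L = - \frac{523}{115} + i \sqrt{185573}$ ($L = \sqrt{902350 - 1087923} + \frac{2 \left(-1497 + 451\right)}{9 + 451} = \sqrt{-185573} + 2 \cdot \frac{1}{460} \left(-1046\right) = i \sqrt{185573} + 2 \cdot \frac{1}{460} \left(-1046\right) = i \sqrt{185573} - \frac{523}{115} = - \frac{523}{115} + i \sqrt{185573} \approx -4.5478 + 430.78 i$)
$4276781 - L = 4276781 - \left(- \frac{523}{115} + i \sqrt{185573}\right) = 4276781 + \left(\frac{523}{115} - i \sqrt{185573}\right) = \frac{491830338}{115} - i \sqrt{185573}$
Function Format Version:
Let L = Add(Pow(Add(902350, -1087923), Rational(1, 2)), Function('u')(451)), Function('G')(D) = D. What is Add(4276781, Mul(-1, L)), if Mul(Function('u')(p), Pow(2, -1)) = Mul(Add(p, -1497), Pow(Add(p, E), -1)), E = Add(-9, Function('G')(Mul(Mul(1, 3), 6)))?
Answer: Add(Rational(491830338, 115), Mul(-1, I, Pow(185573, Rational(1, 2)))) ≈ Add(4.2768e+6, Mul(-430.78, I))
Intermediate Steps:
E = 9 (E = Add(-9, Mul(Mul(1, 3), 6)) = Add(-9, Mul(3, 6)) = Add(-9, 18) = 9)
Function('u')(p) = Mul(2, Pow(Add(9, p), -1), Add(-1497, p)) (Function('u')(p) = Mul(2, Mul(Add(p, -1497), Pow(Add(p, 9), -1))) = Mul(2, Mul(Add(-1497, p), Pow(Add(9, p), -1))) = Mul(2, Mul(Pow(Add(9, p), -1), Add(-1497, p))) = Mul(2, Pow(Add(9, p), -1), Add(-1497, p)))
L = Add(Rational(-523, 115), Mul(I, Pow(185573, Rational(1, 2)))) (L = Add(Pow(Add(902350, -1087923), Rational(1, 2)), Mul(2, Pow(Add(9, 451), -1), Add(-1497, 451))) = Add(Pow(-185573, Rational(1, 2)), Mul(2, Pow(460, -1), -1046)) = Add(Mul(I, Pow(185573, Rational(1, 2))), Mul(2, Rational(1, 460), -1046)) = Add(Mul(I, Pow(185573, Rational(1, 2))), Rational(-523, 115)) = Add(Rational(-523, 115), Mul(I, Pow(185573, Rational(1, 2)))) ≈ Add(-4.5478, Mul(430.78, I)))
Add(4276781, Mul(-1, L)) = Add(4276781, Mul(-1, Add(Rational(-523, 115), Mul(I, Pow(185573, Rational(1, 2)))))) = Add(4276781, Add(Rational(523, 115), Mul(-1, I, Pow(185573, Rational(1, 2))))) = Add(Rational(491830338, 115), Mul(-1, I, Pow(185573, Rational(1, 2))))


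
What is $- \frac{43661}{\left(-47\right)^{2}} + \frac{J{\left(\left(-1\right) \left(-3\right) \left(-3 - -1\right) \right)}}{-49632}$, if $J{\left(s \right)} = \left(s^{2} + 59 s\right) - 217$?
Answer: $- \frac{46080871}{2332704} \approx -19.754$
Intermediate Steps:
$J{\left(s \right)} = -217 + s^{2} + 59 s$
$- \frac{43661}{\left(-47\right)^{2}} + \frac{J{\left(\left(-1\right) \left(-3\right) \left(-3 - -1\right) \right)}}{-49632} = - \frac{43661}{\left(-47\right)^{2}} + \frac{-217 + \left(\left(-1\right) \left(-3\right) \left(-3 - -1\right)\right)^{2} + 59 \left(-1\right) \left(-3\right) \left(-3 - -1\right)}{-49632} = - \frac{43661}{2209} + \left(-217 + \left(3 \left(-3 + 1\right)\right)^{2} + 59 \cdot 3 \left(-3 + 1\right)\right) \left(- \frac{1}{49632}\right) = \left(-43661\right) \frac{1}{2209} + \left(-217 + \left(3 \left(-2\right)\right)^{2} + 59 \cdot 3 \left(-2\right)\right) \left(- \frac{1}{49632}\right) = - \frac{43661}{2209} + \left(-217 + \left(-6\right)^{2} + 59 \left(-6\right)\right) \left(- \frac{1}{49632}\right) = - \frac{43661}{2209} + \left(-217 + 36 - 354\right) \left(- \frac{1}{49632}\right) = - \frac{43661}{2209} - - \frac{535}{49632} = - \frac{43661}{2209} + \frac{535}{49632} = - \frac{46080871}{2332704}$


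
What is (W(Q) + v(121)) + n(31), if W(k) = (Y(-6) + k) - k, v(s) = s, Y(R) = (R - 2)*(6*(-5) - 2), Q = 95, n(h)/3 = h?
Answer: 470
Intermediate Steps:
n(h) = 3*h
Y(R) = 64 - 32*R (Y(R) = (-2 + R)*(-30 - 2) = (-2 + R)*(-32) = 64 - 32*R)
W(k) = 256 (W(k) = ((64 - 32*(-6)) + k) - k = ((64 + 192) + k) - k = (256 + k) - k = 256)
(W(Q) + v(121)) + n(31) = (256 + 121) + 3*31 = 377 + 93 = 470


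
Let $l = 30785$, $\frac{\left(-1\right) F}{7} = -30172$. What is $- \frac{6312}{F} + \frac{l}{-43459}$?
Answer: $- \frac{1694057087}{2294678659} \approx -0.73825$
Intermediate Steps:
$F = 211204$ ($F = \left(-7\right) \left(-30172\right) = 211204$)
$- \frac{6312}{F} + \frac{l}{-43459} = - \frac{6312}{211204} + \frac{30785}{-43459} = \left(-6312\right) \frac{1}{211204} + 30785 \left(- \frac{1}{43459}\right) = - \frac{1578}{52801} - \frac{30785}{43459} = - \frac{1694057087}{2294678659}$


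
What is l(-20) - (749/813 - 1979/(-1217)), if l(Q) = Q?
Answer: -22308880/989421 ≈ -22.547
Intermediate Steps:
l(-20) - (749/813 - 1979/(-1217)) = -20 - (749/813 - 1979/(-1217)) = -20 - (749*(1/813) - 1979*(-1/1217)) = -20 - (749/813 + 1979/1217) = -20 - 1*2520460/989421 = -20 - 2520460/989421 = -22308880/989421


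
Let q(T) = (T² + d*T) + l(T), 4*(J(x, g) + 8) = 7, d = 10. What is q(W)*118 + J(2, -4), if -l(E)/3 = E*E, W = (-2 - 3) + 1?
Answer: -34009/4 ≈ -8502.3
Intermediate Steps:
W = -4 (W = -5 + 1 = -4)
J(x, g) = -25/4 (J(x, g) = -8 + (¼)*7 = -8 + 7/4 = -25/4)
l(E) = -3*E² (l(E) = -3*E*E = -3*E²)
q(T) = -2*T² + 10*T (q(T) = (T² + 10*T) - 3*T² = -2*T² + 10*T)
q(W)*118 + J(2, -4) = (2*(-4)*(5 - 1*(-4)))*118 - 25/4 = (2*(-4)*(5 + 4))*118 - 25/4 = (2*(-4)*9)*118 - 25/4 = -72*118 - 25/4 = -8496 - 25/4 = -34009/4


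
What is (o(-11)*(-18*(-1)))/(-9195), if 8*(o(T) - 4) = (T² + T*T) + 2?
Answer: -207/3065 ≈ -0.067537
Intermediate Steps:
o(T) = 17/4 + T²/4 (o(T) = 4 + ((T² + T*T) + 2)/8 = 4 + ((T² + T²) + 2)/8 = 4 + (2*T² + 2)/8 = 4 + (2 + 2*T²)/8 = 4 + (¼ + T²/4) = 17/4 + T²/4)
(o(-11)*(-18*(-1)))/(-9195) = ((17/4 + (¼)*(-11)²)*(-18*(-1)))/(-9195) = ((17/4 + (¼)*121)*18)*(-1/9195) = ((17/4 + 121/4)*18)*(-1/9195) = ((69/2)*18)*(-1/9195) = 621*(-1/9195) = -207/3065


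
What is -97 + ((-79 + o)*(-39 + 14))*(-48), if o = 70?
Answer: -10897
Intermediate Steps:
-97 + ((-79 + o)*(-39 + 14))*(-48) = -97 + ((-79 + 70)*(-39 + 14))*(-48) = -97 - 9*(-25)*(-48) = -97 + 225*(-48) = -97 - 10800 = -10897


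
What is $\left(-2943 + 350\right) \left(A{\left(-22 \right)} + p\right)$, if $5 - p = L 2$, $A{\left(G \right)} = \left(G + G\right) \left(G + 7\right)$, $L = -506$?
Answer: $-4348461$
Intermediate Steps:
$A{\left(G \right)} = 2 G \left(7 + G\right)$
$p = 1017$ ($p = 5 - \left(-506\right) 2 = 5 - -1012 = 5 + 1012 = 1017$)
$\left(-2943 + 350\right) \left(A{\left(-22 \right)} + p\right) = \left(-2943 + 350\right) \left(2 \left(-22\right) \left(7 - 22\right) + 1017\right) = - 2593 \left(2 \left(-22\right) \left(-15\right) + 1017\right) = - 2593 \left(660 + 1017\right) = \left(-2593\right) 1677 = -4348461$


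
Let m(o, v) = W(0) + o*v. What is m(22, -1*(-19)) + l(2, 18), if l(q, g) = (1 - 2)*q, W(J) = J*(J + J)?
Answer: 416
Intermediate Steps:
W(J) = 2*J² (W(J) = J*(2*J) = 2*J²)
l(q, g) = -q
m(o, v) = o*v (m(o, v) = 2*0² + o*v = 2*0 + o*v = 0 + o*v = o*v)
m(22, -1*(-19)) + l(2, 18) = 22*(-1*(-19)) - 1*2 = 22*19 - 2 = 418 - 2 = 416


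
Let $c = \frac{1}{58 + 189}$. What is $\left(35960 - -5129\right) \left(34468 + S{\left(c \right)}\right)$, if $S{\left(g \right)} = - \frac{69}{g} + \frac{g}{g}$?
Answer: $716016914$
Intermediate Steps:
$c = \frac{1}{247} \approx 0.0040486$
$S{\left(g \right)} = 1 - \frac{69}{g}$ ($S{\left(g \right)} = - \frac{69}{g} + 1 = 1 - \frac{69}{g}$)
$\left(35960 - -5129\right) \left(34468 + S{\left(c \right)}\right) = \left(35960 - -5129\right) \left(34468 + \frac{1}{\frac{1}{247}} \left(-69 + \frac{1}{247}\right)\right) = \left(35960 + \left(-9413 + 14542\right)\right) \left(34468 + 247 \left(- \frac{17042}{247}\right)\right) = \left(35960 + 5129\right) \left(34468 - 17042\right) = 41089 \cdot 17426 = 716016914$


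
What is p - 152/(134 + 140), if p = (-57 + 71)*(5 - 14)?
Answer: -17338/137 ≈ -126.55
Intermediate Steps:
p = -126 (p = 14*(-9) = -126)
p - 152/(134 + 140) = -126 - 152/(134 + 140) = -126 - 152/274 = -126 - 152*1/274 = -126 - 76/137 = -17338/137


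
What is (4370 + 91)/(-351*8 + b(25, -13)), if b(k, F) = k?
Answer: -4461/2783 ≈ -1.6029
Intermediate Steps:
(4370 + 91)/(-351*8 + b(25, -13)) = (4370 + 91)/(-351*8 + 25) = 4461/(-2808 + 25) = 4461/(-2783) = 4461*(-1/2783) = -4461/2783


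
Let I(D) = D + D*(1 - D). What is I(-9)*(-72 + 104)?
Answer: -3168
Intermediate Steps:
I(-9)*(-72 + 104) = (-9*(2 - 1*(-9)))*(-72 + 104) = -9*(2 + 9)*32 = -9*11*32 = -99*32 = -3168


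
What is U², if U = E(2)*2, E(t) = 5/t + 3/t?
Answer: 64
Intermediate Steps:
E(t) = 8/t
U = 8 (U = (8/2)*2 = (8*(½))*2 = 4*2 = 8)
U² = 8² = 64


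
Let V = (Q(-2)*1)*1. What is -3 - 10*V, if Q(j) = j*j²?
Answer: 77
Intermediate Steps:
Q(j) = j³
V = -8 (V = ((-2)³*1)*1 = -8*1*1 = -8*1 = -8)
-3 - 10*V = -3 - 10*(-8) = -3 + 80 = 77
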